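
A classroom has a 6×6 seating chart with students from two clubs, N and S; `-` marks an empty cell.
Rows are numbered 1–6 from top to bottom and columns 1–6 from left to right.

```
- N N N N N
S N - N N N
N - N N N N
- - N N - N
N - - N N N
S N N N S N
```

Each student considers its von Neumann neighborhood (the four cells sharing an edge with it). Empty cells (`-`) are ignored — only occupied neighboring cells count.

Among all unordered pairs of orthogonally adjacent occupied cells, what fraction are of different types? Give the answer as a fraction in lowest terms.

1/5

Scan each occupied cell's neighbors to the right and below so each pair is counted once.
From row 1: 0 unlike of 8 pairs (running 0/8).
From row 2: 2 unlike of 7 pairs (running 2/15).
From row 3: 0 unlike of 6 pairs (running 2/21).
From row 4: 0 unlike of 3 pairs (running 2/24).
From row 5: 2 unlike of 6 pairs (running 4/30).
From row 6: 3 unlike of 5 pairs (running 7/35).
Total adjacent occupied pairs: 35; unlike-type pairs: 7.
7/35 reduces to 1/5.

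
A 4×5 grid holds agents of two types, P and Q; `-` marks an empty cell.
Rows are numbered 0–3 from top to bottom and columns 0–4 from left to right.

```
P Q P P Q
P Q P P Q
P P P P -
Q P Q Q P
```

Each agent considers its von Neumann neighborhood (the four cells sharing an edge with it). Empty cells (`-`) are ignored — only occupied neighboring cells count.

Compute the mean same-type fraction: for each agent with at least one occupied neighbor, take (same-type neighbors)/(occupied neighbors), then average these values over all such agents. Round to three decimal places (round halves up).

Row 0: (0,0)P 1/2 · (0,1)Q 1/3 · (0,2)P 2/3 · (0,3)P 2/3 · (0,4)Q 1/2
Row 1: (1,0)P 2/3 · (1,1)Q 1/4 · (1,2)P 3/4 · (1,3)P 3/4 · (1,4)Q 1/2
Row 2: (2,0)P 2/3 · (2,1)P 3/4 · (2,2)P 3/4 · (2,3)P 2/3
Row 3: (3,0)Q 0/2 · (3,1)P 1/3 · (3,2)Q 1/3 · (3,3)Q 1/3 · (3,4)P 0/1
Sum over 19 agents: 1/2 + 1/3 + 2/3 + 2/3 + 1/2 + 2/3 + 1/4 + 3/4 + 3/4 + 1/2 + 2/3 + 3/4 + 3/4 + 2/3 + 0/2 + 1/3 + 1/3 + 1/3 + 0/1 = 113/12; mean = 113/12 ÷ 19 = 113/228 = 0.495614… → 0.496.

0.496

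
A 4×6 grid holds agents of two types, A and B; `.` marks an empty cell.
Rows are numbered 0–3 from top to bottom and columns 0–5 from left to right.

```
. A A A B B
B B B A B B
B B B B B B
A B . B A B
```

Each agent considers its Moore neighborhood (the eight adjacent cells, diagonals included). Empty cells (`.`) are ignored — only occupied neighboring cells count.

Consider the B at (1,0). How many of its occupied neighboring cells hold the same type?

Occupied neighbors of (1,0): (0,1)=A, (1,1)=B, (2,0)=B, (2,1)=B.
Same type (B): 3 of 4.

3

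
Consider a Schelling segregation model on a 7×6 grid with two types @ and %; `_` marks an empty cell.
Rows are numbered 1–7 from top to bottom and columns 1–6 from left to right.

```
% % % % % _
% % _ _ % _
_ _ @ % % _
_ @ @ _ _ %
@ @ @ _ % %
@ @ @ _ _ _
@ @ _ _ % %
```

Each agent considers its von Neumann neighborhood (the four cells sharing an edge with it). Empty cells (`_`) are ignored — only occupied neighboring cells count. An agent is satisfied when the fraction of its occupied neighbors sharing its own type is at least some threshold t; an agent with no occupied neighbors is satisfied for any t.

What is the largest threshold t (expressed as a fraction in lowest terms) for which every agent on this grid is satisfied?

(1,1)% 2/2
(1,2)% 3/3
(1,3)% 2/2
(1,4)% 2/2
(1,5)% 2/2
(2,1)% 2/2
(2,2)% 2/2
(2,5)% 2/2
(3,3)@ 1/2
(3,4)% 1/2
(3,5)% 2/2
(4,2)@ 2/2
(4,3)@ 3/3
(4,6)% 1/1
(5,1)@ 2/2
(5,2)@ 4/4
(5,3)@ 3/3
(5,5)% 1/1
(5,6)% 2/2
(6,1)@ 3/3
(6,2)@ 4/4
(6,3)@ 2/2
(7,1)@ 2/2
(7,2)@ 2/2
(7,5)% 1/1
(7,6)% 1/1
The smallest same-type fraction is 1/2 at (3,3), which reduces to 1/2. Any threshold above that leaves this agent unsatisfied.

1/2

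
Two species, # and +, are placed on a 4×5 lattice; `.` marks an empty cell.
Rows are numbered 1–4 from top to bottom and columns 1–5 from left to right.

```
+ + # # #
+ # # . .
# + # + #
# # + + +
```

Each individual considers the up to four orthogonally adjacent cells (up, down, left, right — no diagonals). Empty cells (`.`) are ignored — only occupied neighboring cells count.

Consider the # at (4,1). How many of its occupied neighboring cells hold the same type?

Occupied neighbors of (4,1): (3,1)=#, (4,2)=#.
Same type (#): 2 of 2.

2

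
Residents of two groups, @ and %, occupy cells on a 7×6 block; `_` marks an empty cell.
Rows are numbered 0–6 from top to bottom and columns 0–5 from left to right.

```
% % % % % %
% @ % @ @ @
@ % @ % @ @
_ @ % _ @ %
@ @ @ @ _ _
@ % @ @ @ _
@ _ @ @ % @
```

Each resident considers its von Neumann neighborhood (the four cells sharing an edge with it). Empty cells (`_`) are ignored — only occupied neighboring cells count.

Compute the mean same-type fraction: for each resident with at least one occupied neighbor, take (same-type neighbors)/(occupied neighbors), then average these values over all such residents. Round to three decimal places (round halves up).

0.502

(0,0)% 2/2
(0,1)% 2/3
(0,2)% 3/3
(0,3)% 2/3
(0,4)% 2/3
(0,5)% 1/2
(1,0)% 1/3
(1,1)@ 0/4
(1,2)% 1/4
(1,3)@ 1/4
(1,4)@ 3/4
(1,5)@ 2/3
(2,0)@ 0/2
(2,1)% 0/4
(2,2)@ 0/4
(2,3)% 0/3
(2,4)@ 3/4
(2,5)@ 2/3
(3,1)@ 1/3
(3,2)% 0/3
(3,4)@ 1/2
(3,5)% 0/2
(4,0)@ 2/2
(4,1)@ 3/4
(4,2)@ 3/4
(4,3)@ 2/2
(5,0)@ 2/3
(5,1)% 0/3
(5,2)@ 3/4
(5,3)@ 4/4
(5,4)@ 1/2
(6,0)@ 1/1
(6,2)@ 2/2
(6,3)@ 2/3
(6,4)% 0/3
(6,5)@ 0/1
Sum over 36 residents: 2/2 + 2/3 + 3/3 + 2/3 + 2/3 + 1/2 + 1/3 + 0/4 + 1/4 + 1/4 + 3/4 + 2/3 + 0/2 + 0/4 + 0/4 + 0/3 + 3/4 + 2/3 + 1/3 + 0/3 + 1/2 + 0/2 + 2/2 + 3/4 + 3/4 + 2/2 + 2/3 + 0/3 + 3/4 + 4/4 + 1/2 + 1/1 + 2/2 + 2/3 + 0/3 + 0/1 = 217/12; mean = 217/12 ÷ 36 = 217/432 = 0.502314… → 0.502.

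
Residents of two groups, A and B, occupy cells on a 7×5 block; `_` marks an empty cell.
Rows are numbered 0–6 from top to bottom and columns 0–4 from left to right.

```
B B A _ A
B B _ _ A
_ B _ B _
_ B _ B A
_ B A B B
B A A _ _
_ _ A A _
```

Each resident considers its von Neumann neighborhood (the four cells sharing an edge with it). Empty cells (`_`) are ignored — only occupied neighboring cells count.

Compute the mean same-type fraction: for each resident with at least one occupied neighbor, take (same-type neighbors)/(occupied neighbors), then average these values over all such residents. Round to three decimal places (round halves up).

Row 0: (0,0)B 2/2 · (0,1)B 2/3 · (0,2)A 0/1 · (0,4)A 1/1
Row 1: (1,0)B 2/2 · (1,1)B 3/3 · (1,4)A 1/1
Row 2: (2,1)B 2/2 · (2,3)B 1/1
Row 3: (3,1)B 2/2 · (3,3)B 2/3 · (3,4)A 0/2
Row 4: (4,1)B 1/3 · (4,2)A 1/3 · (4,3)B 2/3 · (4,4)B 1/2
Row 5: (5,0)B 0/1 · (5,1)A 1/3 · (5,2)A 3/3
Row 6: (6,2)A 2/2 · (6,3)A 1/1
Sum over 21 residents: 2/2 + 2/3 + 0/1 + 1/1 + 2/2 + 3/3 + 1/1 + 2/2 + 1/1 + 2/2 + 2/3 + 0/2 + 1/3 + 1/3 + 2/3 + 1/2 + 0/1 + 1/3 + 3/3 + 2/2 + 1/1 = 29/2; mean = 29/2 ÷ 21 = 29/42 = 0.690476… → 0.690.

0.690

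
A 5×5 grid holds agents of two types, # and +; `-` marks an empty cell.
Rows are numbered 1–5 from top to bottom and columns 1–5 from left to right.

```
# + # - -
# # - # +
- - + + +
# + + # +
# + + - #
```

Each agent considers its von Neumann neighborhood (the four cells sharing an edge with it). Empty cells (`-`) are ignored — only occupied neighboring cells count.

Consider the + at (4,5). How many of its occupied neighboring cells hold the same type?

1

Occupied neighbors of (4,5): (3,5)=+, (5,5)=#, (4,4)=#.
Same type (+): 1 of 3.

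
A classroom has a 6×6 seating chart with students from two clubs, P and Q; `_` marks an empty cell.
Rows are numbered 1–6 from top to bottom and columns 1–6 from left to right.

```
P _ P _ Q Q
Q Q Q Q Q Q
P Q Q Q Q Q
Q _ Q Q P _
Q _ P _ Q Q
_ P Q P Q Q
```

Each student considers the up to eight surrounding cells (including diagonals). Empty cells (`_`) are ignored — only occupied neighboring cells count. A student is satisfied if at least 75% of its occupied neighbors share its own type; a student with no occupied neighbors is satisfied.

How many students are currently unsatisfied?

14

Row 1: (1,1)P 0/2 not · (1,3)P 0/3 not · (1,5)Q 4/4 satisfied · (1,6)Q 3/3 satisfied
Row 2: (2,1)Q 2/4 not · (2,2)Q 4/7 not · (2,3)Q 5/6 satisfied · (2,4)Q 6/7 satisfied · (2,5)Q 7/7 satisfied · (2,6)Q 5/5 satisfied
Row 3: (3,1)P 0/4 not · (3,2)Q 6/7 satisfied · (3,3)Q 7/7 satisfied · (3,4)Q 7/8 satisfied · (3,5)Q 6/7 satisfied · (3,6)Q 3/4 satisfied
Row 4: (4,1)Q 2/3 not · (4,3)Q 4/5 satisfied · (4,4)Q 5/7 not · (4,5)P 0/6 not
Row 5: (5,1)Q 1/2 not · (5,3)P 2/5 not · (5,5)Q 4/6 not · (5,6)Q 3/4 satisfied
Row 6: (6,2)P 1/3 not · (6,3)Q 0/3 not · (6,4)P 1/4 not · (6,5)Q 3/4 satisfied · (6,6)Q 3/3 satisfied
Unsatisfied: (1,1), (1,3), (2,1), (2,2), (3,1), (4,1), (4,4), (4,5), (5,1), (5,3), (5,5), (6,2), (6,3), (6,4) — 14 in total.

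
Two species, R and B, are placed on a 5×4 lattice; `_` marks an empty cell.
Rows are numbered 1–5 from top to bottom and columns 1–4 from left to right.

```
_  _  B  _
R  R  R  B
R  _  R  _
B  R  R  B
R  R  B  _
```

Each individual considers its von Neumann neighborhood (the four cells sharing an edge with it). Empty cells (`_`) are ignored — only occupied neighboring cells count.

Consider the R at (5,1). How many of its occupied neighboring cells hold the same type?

1

Occupied neighbors of (5,1): (4,1)=B, (5,2)=R.
Same type (R): 1 of 2.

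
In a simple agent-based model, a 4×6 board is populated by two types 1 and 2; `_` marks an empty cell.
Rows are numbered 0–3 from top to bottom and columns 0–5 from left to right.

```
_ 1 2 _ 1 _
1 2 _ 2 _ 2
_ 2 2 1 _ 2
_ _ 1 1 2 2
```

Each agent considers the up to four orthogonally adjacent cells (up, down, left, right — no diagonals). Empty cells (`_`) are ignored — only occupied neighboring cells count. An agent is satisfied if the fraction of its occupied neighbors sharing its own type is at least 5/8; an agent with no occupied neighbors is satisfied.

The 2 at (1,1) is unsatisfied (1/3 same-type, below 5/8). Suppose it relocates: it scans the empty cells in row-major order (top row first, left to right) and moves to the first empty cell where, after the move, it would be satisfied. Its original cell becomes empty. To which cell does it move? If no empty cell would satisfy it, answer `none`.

(0,3)

Vacating (1,1). Empty cells in order:
  (0,0): 0/2 same-type → still unsatisfied.
  (0,3): 2/3 same-type → satisfied — stop here.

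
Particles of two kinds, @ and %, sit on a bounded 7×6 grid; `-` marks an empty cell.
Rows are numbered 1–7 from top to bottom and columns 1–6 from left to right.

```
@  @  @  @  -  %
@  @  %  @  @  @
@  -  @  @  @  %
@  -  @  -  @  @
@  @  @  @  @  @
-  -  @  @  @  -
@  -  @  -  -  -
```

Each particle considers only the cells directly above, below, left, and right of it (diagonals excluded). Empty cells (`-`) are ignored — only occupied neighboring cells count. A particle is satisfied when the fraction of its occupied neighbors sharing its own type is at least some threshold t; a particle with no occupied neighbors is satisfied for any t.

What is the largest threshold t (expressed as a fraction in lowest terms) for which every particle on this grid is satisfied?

0/1

(1,1)@ 2/2
(1,2)@ 3/3
(1,3)@ 2/3
(1,4)@ 2/2
(1,6)% 0/1
(2,1)@ 3/3
(2,2)@ 2/3
(2,3)% 0/4
(2,4)@ 3/4
(2,5)@ 3/3
(2,6)@ 1/3
(3,1)@ 2/2
(3,3)@ 2/3
(3,4)@ 3/3
(3,5)@ 3/4
(3,6)% 0/3
(4,1)@ 2/2
(4,3)@ 2/2
(4,5)@ 3/3
(4,6)@ 2/3
(5,1)@ 2/2
(5,2)@ 2/2
(5,3)@ 4/4
(5,4)@ 3/3
(5,5)@ 4/4
(5,6)@ 2/2
(6,3)@ 3/3
(6,4)@ 3/3
(6,5)@ 2/2
(7,1)@ — no occupied neighbors
(7,3)@ 1/1
The smallest same-type fraction is 0/1 at (1,6), which reduces to 0/1. Any threshold above that leaves this particle unsatisfied.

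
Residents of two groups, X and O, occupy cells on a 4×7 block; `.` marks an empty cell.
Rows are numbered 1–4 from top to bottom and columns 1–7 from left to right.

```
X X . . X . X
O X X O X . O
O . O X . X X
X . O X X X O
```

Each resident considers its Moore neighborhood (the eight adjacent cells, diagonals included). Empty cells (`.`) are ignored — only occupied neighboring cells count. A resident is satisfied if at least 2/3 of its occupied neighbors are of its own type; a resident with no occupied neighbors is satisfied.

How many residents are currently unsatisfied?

(1,1)X 2/3 satisfied
(1,2)X 3/4 satisfied
(1,5)X 1/2 not
(1,7)X 0/1 not
(2,1)O 1/4 not
(2,2)X 3/6 not
(2,3)X 3/5 not
(2,4)O 1/5 not
(2,5)X 3/4 satisfied
(2,7)O 0/3 not
(3,1)O 1/3 not
(3,3)O 2/6 not
(3,4)X 4/7 not
(3,6)X 4/6 satisfied
(3,7)X 2/4 not
(4,1)X 0/1 not
(4,3)O 1/3 not
(4,4)X 2/4 not
(4,5)X 4/4 satisfied
(4,6)X 3/4 satisfied
(4,7)O 0/3 not
Unsatisfied: (1,5), (1,7), (2,1), (2,2), (2,3), (2,4), (2,7), (3,1), (3,3), (3,4), (3,7), (4,1), (4,3), (4,4), (4,7) — 15 in total.

15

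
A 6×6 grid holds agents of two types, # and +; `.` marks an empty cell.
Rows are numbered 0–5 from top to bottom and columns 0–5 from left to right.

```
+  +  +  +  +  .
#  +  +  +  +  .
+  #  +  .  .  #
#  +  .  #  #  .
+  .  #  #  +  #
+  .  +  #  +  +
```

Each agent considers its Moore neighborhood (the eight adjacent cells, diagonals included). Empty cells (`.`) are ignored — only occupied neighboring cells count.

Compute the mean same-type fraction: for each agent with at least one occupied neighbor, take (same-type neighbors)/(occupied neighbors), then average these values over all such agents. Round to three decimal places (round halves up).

(0,0)+ 2/3
(0,1)+ 4/5
(0,2)+ 5/5
(0,3)+ 5/5
(0,4)+ 3/3
(1,0)# 1/5
(1,1)+ 6/8
(1,2)+ 6/7
(1,3)+ 6/6
(1,4)+ 3/4
(2,0)+ 2/5
(2,1)# 2/7
(2,2)+ 4/6
(2,5)# 1/2
(3,0)# 1/4
(3,1)+ 3/6
(3,3)# 3/5
(3,4)# 4/5
(4,0)+ 2/3
(4,2)# 3/5
(4,3)# 4/7
(4,4)+ 2/7
(4,5)# 1/4
(5,0)+ 1/1
(5,2)+ 0/3
(5,3)# 2/5
(5,4)+ 2/5
(5,5)+ 2/3
Sum over 28 agents: 2/3 + 4/5 + 5/5 + 5/5 + 3/3 + 1/5 + 6/8 + 6/7 + 6/6 + 3/4 + 2/5 + 2/7 + 4/6 + 1/2 + 1/4 + 3/6 + 3/5 + 4/5 + 2/3 + 3/5 + 4/7 + 2/7 + 1/4 + 1/1 + 0/3 + 2/5 + 2/5 + 2/3 = 253/15; mean = 253/15 ÷ 28 = 253/420 = 0.602380… → 0.602.

0.602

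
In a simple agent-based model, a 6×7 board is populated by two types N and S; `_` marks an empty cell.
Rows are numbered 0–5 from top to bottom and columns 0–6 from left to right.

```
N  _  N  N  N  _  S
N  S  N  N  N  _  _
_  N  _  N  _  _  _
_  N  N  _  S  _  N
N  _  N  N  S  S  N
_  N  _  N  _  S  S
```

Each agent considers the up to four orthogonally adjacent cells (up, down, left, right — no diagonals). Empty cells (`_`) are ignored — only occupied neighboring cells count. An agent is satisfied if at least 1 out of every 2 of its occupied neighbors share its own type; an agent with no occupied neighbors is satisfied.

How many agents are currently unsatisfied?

2

Row 0: (0,0)N 1/1 ok · (0,2)N 2/2 ok · (0,3)N 3/3 ok · (0,4)N 2/2 ok · (0,6)S 0/0 ok
Row 1: (1,0)N 1/2 ok · (1,1)S 0/3 unhappy · (1,2)N 2/3 ok · (1,3)N 4/4 ok · (1,4)N 2/2 ok
Row 2: (2,1)N 1/2 ok · (2,3)N 1/1 ok
Row 3: (3,1)N 2/2 ok · (3,2)N 2/2 ok · (3,4)S 1/1 ok · (3,6)N 1/1 ok
Row 4: (4,0)N 0/0 ok · (4,2)N 2/2 ok · (4,3)N 2/3 ok · (4,4)S 2/3 ok · (4,5)S 2/3 ok · (4,6)N 1/3 unhappy
Row 5: (5,1)N 0/0 ok · (5,3)N 1/1 ok · (5,5)S 2/2 ok · (5,6)S 1/2 ok
Unsatisfied: (1,1), (4,6) — 2 in total.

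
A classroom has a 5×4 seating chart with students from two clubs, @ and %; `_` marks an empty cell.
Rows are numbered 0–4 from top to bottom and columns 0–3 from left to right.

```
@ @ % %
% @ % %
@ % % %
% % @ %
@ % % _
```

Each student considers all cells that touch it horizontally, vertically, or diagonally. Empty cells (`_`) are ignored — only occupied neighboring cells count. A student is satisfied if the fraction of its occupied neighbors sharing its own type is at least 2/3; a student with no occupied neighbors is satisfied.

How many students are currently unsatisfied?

(0,0)@ 2/3 ✓
(0,1)@ 2/5 ✗
(0,2)% 3/5 ✗
(0,3)% 3/3 ✓
(1,0)% 1/5 ✗
(1,1)@ 3/8 ✗
(1,2)% 6/8 ✓
(1,3)% 5/5 ✓
(2,0)@ 1/5 ✗
(2,1)% 5/8 ✗
(2,2)% 6/8 ✓
(2,3)% 4/5 ✓
(3,0)% 3/5 ✗
(3,1)% 5/8 ✗
(3,2)@ 0/7 ✗
(3,3)% 3/4 ✓
(4,0)@ 0/3 ✗
(4,1)% 3/5 ✗
(4,2)% 3/4 ✓
Unsatisfied: (0,1), (0,2), (1,0), (1,1), (2,0), (2,1), (3,0), (3,1), (3,2), (4,0), (4,1) — 11 in total.

11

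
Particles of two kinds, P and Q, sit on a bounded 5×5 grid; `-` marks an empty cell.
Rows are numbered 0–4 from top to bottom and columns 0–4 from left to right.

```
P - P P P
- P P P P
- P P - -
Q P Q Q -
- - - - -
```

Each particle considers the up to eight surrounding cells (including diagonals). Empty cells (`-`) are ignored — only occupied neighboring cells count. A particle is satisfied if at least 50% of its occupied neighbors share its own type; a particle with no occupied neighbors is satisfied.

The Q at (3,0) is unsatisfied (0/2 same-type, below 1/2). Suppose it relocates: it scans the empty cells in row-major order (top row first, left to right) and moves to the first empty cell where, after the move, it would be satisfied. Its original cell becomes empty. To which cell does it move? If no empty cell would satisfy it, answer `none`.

Vacating (3,0). Empty cells in order:
  (0,1): 0/4 same-type → still unsatisfied.
  (1,0): 0/3 same-type → still unsatisfied.
  (2,0): 0/3 same-type → still unsatisfied.
  (2,3): 2/6 same-type → still unsatisfied.
  (2,4): 1/3 same-type → still unsatisfied.
  (3,4): 1/1 same-type → satisfied — stop here.

(3,4)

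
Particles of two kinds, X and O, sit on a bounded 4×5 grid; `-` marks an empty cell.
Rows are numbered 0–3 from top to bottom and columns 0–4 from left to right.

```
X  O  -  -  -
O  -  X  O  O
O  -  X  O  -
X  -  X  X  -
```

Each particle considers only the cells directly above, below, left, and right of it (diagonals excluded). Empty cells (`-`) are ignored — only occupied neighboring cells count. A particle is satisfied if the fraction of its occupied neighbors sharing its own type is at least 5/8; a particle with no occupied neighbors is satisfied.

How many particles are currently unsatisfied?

(0,0)X 0/2 not
(0,1)O 0/1 not
(1,0)O 1/2 not
(1,2)X 1/2 not
(1,3)O 2/3 satisfied
(1,4)O 1/1 satisfied
(2,0)O 1/2 not
(2,2)X 2/3 satisfied
(2,3)O 1/3 not
(3,0)X 0/1 not
(3,2)X 2/2 satisfied
(3,3)X 1/2 not
Unsatisfied: (0,0), (0,1), (1,0), (1,2), (2,0), (2,3), (3,0), (3,3) — 8 in total.

8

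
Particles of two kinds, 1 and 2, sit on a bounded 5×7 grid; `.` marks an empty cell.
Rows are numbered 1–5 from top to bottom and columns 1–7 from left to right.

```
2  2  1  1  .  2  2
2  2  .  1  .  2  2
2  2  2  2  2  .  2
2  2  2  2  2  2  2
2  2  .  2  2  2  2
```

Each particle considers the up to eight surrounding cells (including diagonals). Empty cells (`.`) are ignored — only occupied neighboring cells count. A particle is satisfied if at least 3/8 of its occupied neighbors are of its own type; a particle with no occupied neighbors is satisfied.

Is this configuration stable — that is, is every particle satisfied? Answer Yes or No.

Row 1: (1,1)2 3/3 satisfied · (1,2)2 3/4 satisfied · (1,3)1 2/4 satisfied · (1,4)1 2/2 satisfied · (1,6)2 3/3 satisfied · (1,7)2 3/3 satisfied
Row 2: (2,1)2 5/5 satisfied · (2,2)2 6/7 satisfied · (2,4)1 2/5 satisfied · (2,6)2 5/5 satisfied · (2,7)2 4/4 satisfied
Row 3: (3,1)2 5/5 satisfied · (3,2)2 7/7 satisfied · (3,3)2 6/7 satisfied · (3,4)2 5/6 satisfied · (3,5)2 5/6 satisfied · (3,7)2 4/4 satisfied
Row 4: (4,1)2 5/5 satisfied · (4,2)2 7/7 satisfied · (4,3)2 7/7 satisfied · (4,4)2 7/7 satisfied · (4,5)2 7/7 satisfied · (4,6)2 7/7 satisfied · (4,7)2 4/4 satisfied
Row 5: (5,1)2 3/3 satisfied · (5,2)2 4/4 satisfied · (5,4)2 4/4 satisfied · (5,5)2 5/5 satisfied · (5,6)2 5/5 satisfied · (5,7)2 3/3 satisfied
All meet the threshold, so the configuration is stable.

Yes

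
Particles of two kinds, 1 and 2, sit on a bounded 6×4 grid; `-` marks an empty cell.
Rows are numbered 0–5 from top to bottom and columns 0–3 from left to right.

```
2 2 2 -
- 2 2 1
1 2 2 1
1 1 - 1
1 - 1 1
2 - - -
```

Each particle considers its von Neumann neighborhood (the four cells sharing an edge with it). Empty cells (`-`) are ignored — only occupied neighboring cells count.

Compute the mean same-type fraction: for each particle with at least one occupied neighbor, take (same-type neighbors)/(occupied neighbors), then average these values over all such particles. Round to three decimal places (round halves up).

Row 0: (0,0)2 1/1 · (0,1)2 3/3 · (0,2)2 2/2
Row 1: (1,1)2 3/3 · (1,2)2 3/4 · (1,3)1 1/2
Row 2: (2,0)1 1/2 · (2,1)2 2/4 · (2,2)2 2/3 · (2,3)1 2/3
Row 3: (3,0)1 3/3 · (3,1)1 1/2 · (3,3)1 2/2
Row 4: (4,0)1 1/2 · (4,2)1 1/1 · (4,3)1 2/2
Row 5: (5,0)2 0/1
Sum over 17 particles: 1/1 + 3/3 + 2/2 + 3/3 + 3/4 + 1/2 + 1/2 + 2/4 + 2/3 + 2/3 + 3/3 + 1/2 + 2/2 + 1/2 + 1/1 + 2/2 + 0/1 = 151/12; mean = 151/12 ÷ 17 = 151/204 = 0.740196… → 0.740.

0.740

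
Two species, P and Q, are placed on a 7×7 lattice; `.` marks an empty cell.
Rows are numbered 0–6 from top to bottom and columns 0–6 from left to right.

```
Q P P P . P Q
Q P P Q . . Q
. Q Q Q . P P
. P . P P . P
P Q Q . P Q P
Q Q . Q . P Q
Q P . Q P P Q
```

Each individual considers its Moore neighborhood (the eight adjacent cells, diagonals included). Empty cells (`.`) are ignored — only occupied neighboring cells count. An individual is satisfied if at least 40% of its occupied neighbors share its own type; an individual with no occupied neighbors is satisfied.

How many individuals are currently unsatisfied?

Row 0: (0,0)Q 1/3 not · (0,1)P 3/5 satisfied · (0,2)P 4/5 satisfied · (0,3)P 2/3 satisfied · (0,5)P 0/2 not · (0,6)Q 1/2 satisfied
Row 1: (1,0)Q 2/4 satisfied · (1,1)P 3/7 satisfied · (1,2)P 4/8 satisfied · (1,3)Q 2/5 satisfied · (1,6)Q 1/4 not
Row 2: (2,1)Q 2/5 satisfied · (2,2)Q 3/7 satisfied · (2,3)Q 2/5 satisfied · (2,5)P 3/4 satisfied · (2,6)P 2/3 satisfied
Row 3: (3,1)P 1/5 not · (3,3)P 2/5 satisfied · (3,4)P 3/5 satisfied · (3,6)P 3/4 satisfied
Row 4: (4,0)P 1/4 not · (4,1)Q 3/5 satisfied · (4,2)Q 3/5 satisfied · (4,4)P 3/5 satisfied · (4,5)Q 1/6 not · (4,6)P 2/4 satisfied
Row 5: (5,0)Q 3/5 satisfied · (5,1)Q 4/6 satisfied · (5,3)Q 2/4 satisfied · (5,5)P 4/7 satisfied · (5,6)Q 2/5 satisfied
Row 6: (6,0)Q 2/3 satisfied · (6,1)P 0/3 not · (6,3)Q 1/2 satisfied · (6,4)P 2/4 satisfied · (6,5)P 2/4 satisfied · (6,6)Q 1/3 not
Unsatisfied: (0,0), (0,5), (1,6), (3,1), (4,0), (4,5), (6,1), (6,6) — 8 in total.

8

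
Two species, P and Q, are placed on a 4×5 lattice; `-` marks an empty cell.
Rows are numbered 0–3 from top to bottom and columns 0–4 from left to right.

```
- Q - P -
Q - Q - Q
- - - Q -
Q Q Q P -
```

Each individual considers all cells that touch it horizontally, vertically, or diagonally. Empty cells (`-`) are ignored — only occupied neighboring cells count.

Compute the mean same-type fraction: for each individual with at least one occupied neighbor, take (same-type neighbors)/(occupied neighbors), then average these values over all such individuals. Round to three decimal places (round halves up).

0.658

Row 0: (0,1)Q 2/2 · (0,3)P 0/2
Row 1: (1,0)Q 1/1 · (1,2)Q 2/3 · (1,4)Q 1/2
Row 2: (2,3)Q 3/4
Row 3: (3,0)Q 1/1 · (3,1)Q 2/2 · (3,2)Q 2/3 · (3,3)P 0/2
Sum over 10 individuals: 2/2 + 0/2 + 1/1 + 2/3 + 1/2 + 3/4 + 1/1 + 2/2 + 2/3 + 0/2 = 79/12; mean = 79/12 ÷ 10 = 79/120 = 0.658333… → 0.658.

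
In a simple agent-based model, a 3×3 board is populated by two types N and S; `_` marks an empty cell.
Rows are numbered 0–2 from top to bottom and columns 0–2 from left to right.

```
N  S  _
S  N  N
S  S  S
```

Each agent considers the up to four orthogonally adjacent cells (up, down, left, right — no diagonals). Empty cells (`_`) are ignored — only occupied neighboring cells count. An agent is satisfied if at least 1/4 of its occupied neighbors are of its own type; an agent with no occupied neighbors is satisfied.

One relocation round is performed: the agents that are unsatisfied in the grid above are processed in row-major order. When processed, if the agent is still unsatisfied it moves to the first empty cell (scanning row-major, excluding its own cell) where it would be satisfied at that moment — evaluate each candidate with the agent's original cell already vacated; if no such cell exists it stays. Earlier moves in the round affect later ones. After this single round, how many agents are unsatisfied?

Initially unsatisfied (in order): (0,0), (0,1).
  (0,0) → (0,2).
  (0,1) → (0,0).
Resulting grid:
S _ N
S N N
S S S
All satisfied now.

0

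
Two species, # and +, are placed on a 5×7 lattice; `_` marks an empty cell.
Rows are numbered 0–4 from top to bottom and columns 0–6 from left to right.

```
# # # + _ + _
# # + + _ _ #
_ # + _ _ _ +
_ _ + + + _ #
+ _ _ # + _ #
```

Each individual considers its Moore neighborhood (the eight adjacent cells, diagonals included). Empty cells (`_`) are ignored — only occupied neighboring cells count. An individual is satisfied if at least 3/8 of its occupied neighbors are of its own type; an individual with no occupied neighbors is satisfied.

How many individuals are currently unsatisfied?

Row 0: (0,0)# 3/3 ✓ · (0,1)# 4/5 ✓ · (0,2)# 2/5 ✓ · (0,3)+ 2/3 ✓ · (0,5)+ 0/1 ✗
Row 1: (1,0)# 4/4 ✓ · (1,1)# 5/7 ✓ · (1,2)+ 3/7 ✓ · (1,3)+ 3/4 ✓ · (1,6)# 0/2 ✗
Row 2: (2,1)# 2/5 ✓ · (2,2)+ 4/6 ✓ · (2,6)+ 0/2 ✗
Row 3: (3,2)+ 2/4 ✓ · (3,3)+ 4/5 ✓ · (3,4)+ 2/3 ✓ · (3,6)# 1/2 ✓
Row 4: (4,0)+ 0/0 ✓ · (4,3)# 0/4 ✗ · (4,4)+ 2/3 ✓ · (4,6)# 1/1 ✓
Unsatisfied: (0,5), (1,6), (2,6), (4,3) — 4 in total.

4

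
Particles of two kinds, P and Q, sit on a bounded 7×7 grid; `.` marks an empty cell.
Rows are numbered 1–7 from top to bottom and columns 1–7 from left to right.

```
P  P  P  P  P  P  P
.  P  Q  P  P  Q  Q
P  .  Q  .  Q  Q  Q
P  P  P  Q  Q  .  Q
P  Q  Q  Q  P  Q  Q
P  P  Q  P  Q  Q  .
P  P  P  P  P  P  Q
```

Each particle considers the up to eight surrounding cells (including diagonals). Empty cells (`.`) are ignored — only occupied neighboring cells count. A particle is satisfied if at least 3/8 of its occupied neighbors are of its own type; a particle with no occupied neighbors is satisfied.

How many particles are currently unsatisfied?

(1,1)P 2/2 ok
(1,2)P 3/4 ok
(1,3)P 4/5 ok
(1,4)P 4/5 ok
(1,5)P 4/5 ok
(1,6)P 3/5 ok
(1,7)P 1/3 unhappy
(2,2)P 4/6 ok
(2,3)Q 1/6 unhappy
(2,4)P 4/7 ok
(2,5)P 4/7 ok
(2,6)Q 4/8 ok
(2,7)Q 3/5 ok
(3,1)P 3/3 ok
(3,3)Q 2/6 unhappy
(3,5)Q 4/6 ok
(3,6)Q 6/7 ok
(3,7)Q 4/4 ok
(4,1)P 3/4 ok
(4,2)P 4/7 ok
(4,3)P 1/6 unhappy
(4,4)Q 5/7 ok
(4,5)Q 5/6 ok
(4,7)Q 4/4 ok
(5,1)P 4/5 ok
(5,2)Q 2/8 unhappy
(5,3)Q 4/8 ok
(5,4)Q 5/8 ok
(5,5)P 1/7 unhappy
(5,6)Q 5/6 ok
(5,7)Q 3/3 ok
(6,1)P 4/5 ok
(6,2)P 5/8 ok
(6,3)Q 3/8 ok
(6,4)P 4/8 ok
(6,5)Q 3/8 ok
(6,6)Q 4/7 ok
(7,1)P 3/3 ok
(7,2)P 4/5 ok
(7,3)P 4/5 ok
(7,4)P 3/5 ok
(7,5)P 3/5 ok
(7,6)P 1/4 unhappy
(7,7)Q 1/2 ok
Unsatisfied: (1,7), (2,3), (3,3), (4,3), (5,2), (5,5), (7,6) — 7 in total.

7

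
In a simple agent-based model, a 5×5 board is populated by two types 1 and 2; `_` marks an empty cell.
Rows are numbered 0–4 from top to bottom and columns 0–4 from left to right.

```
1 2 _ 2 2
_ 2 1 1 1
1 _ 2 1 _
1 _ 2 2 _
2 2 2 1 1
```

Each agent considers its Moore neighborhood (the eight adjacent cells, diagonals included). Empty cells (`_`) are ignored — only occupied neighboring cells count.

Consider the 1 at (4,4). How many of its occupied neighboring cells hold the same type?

Occupied neighbors of (4,4): (3,3)=2, (4,3)=1.
Same type (1): 1 of 2.

1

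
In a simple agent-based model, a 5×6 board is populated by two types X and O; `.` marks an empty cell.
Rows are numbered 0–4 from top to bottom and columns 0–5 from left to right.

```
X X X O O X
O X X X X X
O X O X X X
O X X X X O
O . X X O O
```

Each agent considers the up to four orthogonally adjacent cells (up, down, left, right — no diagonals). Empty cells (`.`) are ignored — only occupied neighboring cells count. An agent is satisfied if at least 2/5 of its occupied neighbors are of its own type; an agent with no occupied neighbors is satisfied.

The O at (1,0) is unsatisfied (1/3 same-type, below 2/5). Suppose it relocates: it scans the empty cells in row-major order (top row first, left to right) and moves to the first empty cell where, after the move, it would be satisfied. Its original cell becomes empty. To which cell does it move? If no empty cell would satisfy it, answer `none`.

Vacating (1,0). Empty cells in order:
  (4,1): 1/3 same-type → still unsatisfied.

none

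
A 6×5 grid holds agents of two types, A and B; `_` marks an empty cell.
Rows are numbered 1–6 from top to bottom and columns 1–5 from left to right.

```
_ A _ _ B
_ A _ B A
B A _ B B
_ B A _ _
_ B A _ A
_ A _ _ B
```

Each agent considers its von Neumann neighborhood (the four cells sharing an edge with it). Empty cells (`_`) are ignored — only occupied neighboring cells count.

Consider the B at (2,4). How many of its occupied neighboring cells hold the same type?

1

Occupied neighbors of (2,4): (3,4)=B, (2,5)=A.
Same type (B): 1 of 2.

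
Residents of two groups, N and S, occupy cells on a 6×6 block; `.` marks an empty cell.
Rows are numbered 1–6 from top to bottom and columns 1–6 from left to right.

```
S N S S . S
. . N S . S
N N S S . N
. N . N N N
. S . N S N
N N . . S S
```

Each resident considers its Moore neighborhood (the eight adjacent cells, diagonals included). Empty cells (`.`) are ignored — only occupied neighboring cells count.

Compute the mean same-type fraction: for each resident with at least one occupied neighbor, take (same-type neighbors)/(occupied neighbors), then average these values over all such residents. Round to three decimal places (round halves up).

0.518

Row 1: (1,1)S 0/1 · (1,2)N 1/3 · (1,3)S 2/4 · (1,4)S 2/3 · (1,6)S 1/1
Row 2: (2,3)N 2/7 · (2,4)S 4/5 · (2,6)S 1/2
Row 3: (3,1)N 2/2 · (3,2)N 3/4 · (3,3)S 2/6 · (3,4)S 2/5 · (3,6)N 2/3
Row 4: (4,2)N 2/4 · (4,4)N 2/5 · (4,5)N 5/7 · (4,6)N 3/4
Row 5: (5,2)S 0/3 · (5,4)N 2/4 · (5,5)S 2/7 · (5,6)N 2/5
Row 6: (6,1)N 1/2 · (6,2)N 1/2 · (6,5)S 2/4 · (6,6)S 2/3
Sum over 25 residents: 0/1 + 1/3 + 2/4 + 2/3 + 1/1 + 2/7 + 4/5 + 1/2 + 2/2 + 3/4 + 2/6 + 2/5 + 2/3 + 2/4 + 2/5 + 5/7 + 3/4 + 0/3 + 2/4 + 2/7 + 2/5 + 1/2 + 1/2 + 2/4 + 2/3 = 272/21; mean = 272/21 ÷ 25 = 272/525 = 0.518095… → 0.518.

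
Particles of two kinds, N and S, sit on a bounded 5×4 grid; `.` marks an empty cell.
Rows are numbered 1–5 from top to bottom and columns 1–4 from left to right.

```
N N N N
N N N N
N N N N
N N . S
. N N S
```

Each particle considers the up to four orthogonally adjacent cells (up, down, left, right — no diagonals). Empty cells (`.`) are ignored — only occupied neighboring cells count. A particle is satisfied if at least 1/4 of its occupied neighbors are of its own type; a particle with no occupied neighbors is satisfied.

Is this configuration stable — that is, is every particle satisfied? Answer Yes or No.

Yes

Row 1: (1,1)N 2/2 satisfied · (1,2)N 3/3 satisfied · (1,3)N 3/3 satisfied · (1,4)N 2/2 satisfied
Row 2: (2,1)N 3/3 satisfied · (2,2)N 4/4 satisfied · (2,3)N 4/4 satisfied · (2,4)N 3/3 satisfied
Row 3: (3,1)N 3/3 satisfied · (3,2)N 4/4 satisfied · (3,3)N 3/3 satisfied · (3,4)N 2/3 satisfied
Row 4: (4,1)N 2/2 satisfied · (4,2)N 3/3 satisfied · (4,4)S 1/2 satisfied
Row 5: (5,2)N 2/2 satisfied · (5,3)N 1/2 satisfied · (5,4)S 1/2 satisfied
All meet the threshold, so the configuration is stable.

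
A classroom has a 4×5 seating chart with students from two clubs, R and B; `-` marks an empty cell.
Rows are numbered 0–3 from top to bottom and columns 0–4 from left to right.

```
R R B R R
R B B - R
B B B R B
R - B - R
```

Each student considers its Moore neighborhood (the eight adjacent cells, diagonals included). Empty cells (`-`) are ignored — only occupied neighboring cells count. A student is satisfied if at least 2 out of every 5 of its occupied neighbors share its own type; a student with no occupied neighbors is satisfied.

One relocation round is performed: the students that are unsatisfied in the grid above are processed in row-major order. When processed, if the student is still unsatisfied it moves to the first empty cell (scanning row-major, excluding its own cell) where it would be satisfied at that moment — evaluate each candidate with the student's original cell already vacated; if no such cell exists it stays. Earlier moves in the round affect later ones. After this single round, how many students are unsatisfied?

Initially unsatisfied (in order): (2,3), (2,4), (3,0).
  (2,3) → (1,3).
  (2,4) → (2,3).
  (3,0) → (2,4).
Resulting grid:
R R B R R
R B B R R
B B B B R
- - B - R
All satisfied now.

0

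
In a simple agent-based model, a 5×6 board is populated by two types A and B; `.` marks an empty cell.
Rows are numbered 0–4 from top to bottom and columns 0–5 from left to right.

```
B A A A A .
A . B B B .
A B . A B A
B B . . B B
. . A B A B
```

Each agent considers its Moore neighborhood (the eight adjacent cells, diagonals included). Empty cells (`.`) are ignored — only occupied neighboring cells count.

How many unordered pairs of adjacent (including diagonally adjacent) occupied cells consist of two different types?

Scan each occupied cell's neighbors to the right and below (and the two forward diagonals) so each pair is counted once.
Row 0: B(0,0)–A(0,1)≠ B(0,0)–A(1,0)≠ A(0,1)–A(0,2)= A(0,1)–B(1,2)≠ A(0,1)–A(1,0)= A(0,2)–A(0,3)= A(0,2)–B(1,2)≠ A(0,2)–B(1,3)≠ A(0,3)–A(0,4)= A(0,3)–B(1,3)≠ A(0,3)–B(1,4)≠ A(0,3)–B(1,2)≠ A(0,4)–B(1,4)≠ A(0,4)–B(1,3)≠  → 10/14 unlike.
Row 1: A(1,0)–A(2,0)= A(1,0)–B(2,1)≠ B(1,2)–B(1,3)= B(1,2)–A(2,3)≠ B(1,2)–B(2,1)= B(1,3)–B(1,4)= B(1,3)–A(2,3)≠ B(1,3)–B(2,4)= B(1,4)–B(2,4)= B(1,4)–A(2,5)≠ B(1,4)–A(2,3)≠  → 5/11 unlike.
Row 2: A(2,0)–B(2,1)≠ A(2,0)–B(3,0)≠ A(2,0)–B(3,1)≠ B(2,1)–B(3,1)= B(2,1)–B(3,0)= A(2,3)–B(2,4)≠ A(2,3)–B(3,4)≠ B(2,4)–A(2,5)≠ B(2,4)–B(3,4)= B(2,4)–B(3,5)= A(2,5)–B(3,5)≠ A(2,5)–B(3,4)≠  → 8/12 unlike.
Row 3: B(3,0)–B(3,1)= B(3,1)–A(4,2)≠ B(3,4)–B(3,5)= B(3,4)–A(4,4)≠ B(3,4)–B(4,5)= B(3,4)–B(4,3)= B(3,5)–B(4,5)= B(3,5)–A(4,4)≠  → 3/8 unlike.
Row 4: A(4,2)–B(4,3)≠ B(4,3)–A(4,4)≠ A(4,4)–B(4,5)≠  → 3/3 unlike.
Total adjacent occupied pairs: 48; unlike-type pairs: 29.

29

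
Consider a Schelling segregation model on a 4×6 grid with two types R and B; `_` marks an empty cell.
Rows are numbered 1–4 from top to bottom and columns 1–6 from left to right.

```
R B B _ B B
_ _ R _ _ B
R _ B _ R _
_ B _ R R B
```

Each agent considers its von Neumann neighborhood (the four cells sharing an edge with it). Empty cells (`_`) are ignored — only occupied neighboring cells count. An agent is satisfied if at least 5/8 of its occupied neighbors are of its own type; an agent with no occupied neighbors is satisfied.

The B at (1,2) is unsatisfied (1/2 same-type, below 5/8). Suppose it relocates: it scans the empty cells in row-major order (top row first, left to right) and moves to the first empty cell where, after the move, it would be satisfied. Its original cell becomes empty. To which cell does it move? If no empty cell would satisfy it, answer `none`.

(1,4)

Vacating (1,2). Empty cells in order:
  (1,4): 2/2 same-type → satisfied — stop here.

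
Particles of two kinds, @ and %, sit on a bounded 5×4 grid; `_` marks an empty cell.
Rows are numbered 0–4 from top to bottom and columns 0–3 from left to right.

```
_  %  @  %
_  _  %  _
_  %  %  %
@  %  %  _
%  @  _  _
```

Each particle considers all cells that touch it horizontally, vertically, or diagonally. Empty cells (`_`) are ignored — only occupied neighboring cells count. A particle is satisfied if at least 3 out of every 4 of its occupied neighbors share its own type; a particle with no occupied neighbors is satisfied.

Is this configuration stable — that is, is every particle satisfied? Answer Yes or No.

Row 0: (0,1)% 1/2 not · (0,2)@ 0/3 not · (0,3)% 1/2 not
Row 1: (1,2)% 5/6 satisfied
Row 2: (2,1)% 4/5 satisfied · (2,2)% 5/5 satisfied · (2,3)% 3/3 satisfied
Row 3: (3,0)@ 1/4 not · (3,1)% 4/6 not · (3,2)% 4/5 satisfied
Row 4: (4,0)% 1/3 not · (4,1)@ 1/4 not
For instance (0,1) has only 1/2 same-type neighbors, below 3/4.

No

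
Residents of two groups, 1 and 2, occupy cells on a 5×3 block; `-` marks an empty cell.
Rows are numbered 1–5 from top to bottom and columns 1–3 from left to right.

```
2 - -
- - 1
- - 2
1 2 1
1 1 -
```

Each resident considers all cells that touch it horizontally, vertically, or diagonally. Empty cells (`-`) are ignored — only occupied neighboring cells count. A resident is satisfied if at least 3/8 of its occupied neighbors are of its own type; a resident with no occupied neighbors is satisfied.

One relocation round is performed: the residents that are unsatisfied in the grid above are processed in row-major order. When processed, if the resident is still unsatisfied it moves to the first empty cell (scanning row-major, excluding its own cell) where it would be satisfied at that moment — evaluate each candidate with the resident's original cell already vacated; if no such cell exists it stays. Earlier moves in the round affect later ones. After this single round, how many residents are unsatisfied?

2

Initially unsatisfied (in order): (2,3), (3,3), (4,2), (4,3).
  (2,3) → (1,3).
  (3,3): now satisfied by earlier moves; stays.
  (4,2) → (1,2).
  (4,3): now satisfied by earlier moves; stays.
Resulting grid:
2 2 1
- - -
- - 2
1 - 1
1 1 -
Unsatisfied now: (1,3), (3,3).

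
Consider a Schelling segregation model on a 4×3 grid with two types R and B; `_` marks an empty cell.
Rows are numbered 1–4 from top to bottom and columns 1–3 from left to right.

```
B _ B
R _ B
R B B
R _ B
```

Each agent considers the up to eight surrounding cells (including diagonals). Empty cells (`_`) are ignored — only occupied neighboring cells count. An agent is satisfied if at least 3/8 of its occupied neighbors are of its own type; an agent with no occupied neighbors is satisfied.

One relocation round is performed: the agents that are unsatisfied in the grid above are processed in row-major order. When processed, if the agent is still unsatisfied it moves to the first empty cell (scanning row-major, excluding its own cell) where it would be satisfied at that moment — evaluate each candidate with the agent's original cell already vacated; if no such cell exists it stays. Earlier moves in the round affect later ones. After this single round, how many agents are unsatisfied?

0

Initially unsatisfied (in order): (1,1), (2,1).
  (1,1) → (1,2).
  (2,1) → (4,2).
Resulting grid:
_ B B
_ _ B
R B B
R R B
All satisfied now.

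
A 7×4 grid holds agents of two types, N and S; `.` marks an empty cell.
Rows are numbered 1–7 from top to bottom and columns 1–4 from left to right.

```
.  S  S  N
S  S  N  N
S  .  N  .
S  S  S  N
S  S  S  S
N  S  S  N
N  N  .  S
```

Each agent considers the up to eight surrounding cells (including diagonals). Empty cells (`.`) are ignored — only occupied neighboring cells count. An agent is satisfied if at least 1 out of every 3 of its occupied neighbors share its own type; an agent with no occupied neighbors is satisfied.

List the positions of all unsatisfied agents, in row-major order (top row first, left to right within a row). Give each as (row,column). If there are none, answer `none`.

(4,4), (6,4)

(1,2)S 3/4 satisfied
(1,3)S 2/5 satisfied
(1,4)N 2/3 satisfied
(2,1)S 3/3 satisfied
(2,2)S 4/6 satisfied
(2,3)N 3/6 satisfied
(2,4)N 3/4 satisfied
(3,1)S 4/4 satisfied
(3,3)N 3/6 satisfied
(4,1)S 4/4 satisfied
(4,2)S 6/7 satisfied
(4,3)S 4/6 satisfied
(4,4)N 1/4 not
(5,1)S 4/5 satisfied
(5,2)S 7/8 satisfied
(5,3)S 6/8 satisfied
(5,4)S 3/5 satisfied
(6,1)N 2/5 satisfied
(6,2)S 4/7 satisfied
(6,3)S 5/7 satisfied
(6,4)N 0/4 not
(7,1)N 2/3 satisfied
(7,2)N 2/4 satisfied
(7,4)S 1/2 satisfied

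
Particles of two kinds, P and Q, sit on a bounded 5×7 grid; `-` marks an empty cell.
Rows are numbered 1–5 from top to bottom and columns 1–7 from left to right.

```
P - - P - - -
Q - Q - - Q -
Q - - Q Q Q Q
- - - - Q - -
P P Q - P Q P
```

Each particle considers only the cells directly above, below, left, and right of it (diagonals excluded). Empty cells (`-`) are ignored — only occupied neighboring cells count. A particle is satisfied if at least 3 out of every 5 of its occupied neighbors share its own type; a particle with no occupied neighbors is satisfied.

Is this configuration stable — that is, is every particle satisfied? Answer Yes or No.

No

(1,1)P 0/1 not
(1,4)P 0/0 satisfied
(2,1)Q 1/2 not
(2,3)Q 0/0 satisfied
(2,6)Q 1/1 satisfied
(3,1)Q 1/1 satisfied
(3,4)Q 1/1 satisfied
(3,5)Q 3/3 satisfied
(3,6)Q 3/3 satisfied
(3,7)Q 1/1 satisfied
(4,5)Q 1/2 not
(5,1)P 1/1 satisfied
(5,2)P 1/2 not
(5,3)Q 0/1 not
(5,5)P 0/2 not
(5,6)Q 0/2 not
(5,7)P 0/1 not
For instance (1,1) has only 0/1 same-type neighbors, below 3/5.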